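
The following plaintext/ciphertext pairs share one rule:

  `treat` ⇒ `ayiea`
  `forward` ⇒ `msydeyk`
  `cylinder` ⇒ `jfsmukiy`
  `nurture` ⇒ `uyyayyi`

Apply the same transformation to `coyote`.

The shift depends on letter class: consonant t→a is +7, but vowel e→i is +4. Vowels shift forward by 4 and consonants shift forward by 7.
For coyote: c(cons)+7=j, o(vowel)+4=s, y(cons)+7=f, o(vowel)+4=s, t(cons)+7=a, e(vowel)+4=i.

jsfsai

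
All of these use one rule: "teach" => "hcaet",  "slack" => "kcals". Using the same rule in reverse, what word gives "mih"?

him

The output letters match the input read backwards: teach reversed is hcaet. It's just the letters in reverse order.
Reversing it on mih: then reverse → him.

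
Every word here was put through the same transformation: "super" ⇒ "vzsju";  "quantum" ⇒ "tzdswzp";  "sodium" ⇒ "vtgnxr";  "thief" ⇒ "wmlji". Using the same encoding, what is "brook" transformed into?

ewrtn

Shifts by position in super: pos 0: s→v (+3), pos 1: u→z (+5), pos 2: p→s (+3), pos 3: e→j (+5) — repeating every 2. The shifts repeat in a cycle of length 2: positions 0,1,… shift by +3, +5, then the pattern repeats.
Applying it to brook: b+3=e, r+5=w, o+3=r, o+5=t, k+3=n.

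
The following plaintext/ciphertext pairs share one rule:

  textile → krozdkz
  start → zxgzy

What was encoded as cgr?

law

The output letters match the input read backwards, each shifted +6: textile reversed is elitxet. Two steps: reverse the string, then apply a Caesar shift of +6.
Decoding cgr: shift back: c−6=w, g−6=a, r−6=l → wal; then reverse → law.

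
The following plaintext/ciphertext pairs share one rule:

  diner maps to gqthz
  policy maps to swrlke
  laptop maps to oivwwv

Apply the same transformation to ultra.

xtzui

Shifts by position in diner: pos 0: d→g (+3), pos 1: i→q (+8), pos 2: n→t (+6), pos 3: e→h (+3), pos 4: r→z (+8) — repeating every 3. It's a Vigenère-style cipher with numeric key [3,8,6]: position i shifts by key[i mod 3].
Applying it to ultra: u+3=x, l+8=t, t+6=z, r+3=u, a+8=i.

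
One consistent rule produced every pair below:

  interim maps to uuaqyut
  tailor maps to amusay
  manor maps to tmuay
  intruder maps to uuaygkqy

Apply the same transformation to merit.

tqyua

Vowels shift forward by 12 and consonants shift forward by 7.
For merit: m(cons)+7=t, e(vowel)+12=q, r(cons)+7=y, i(vowel)+12=u, t(cons)+7=a.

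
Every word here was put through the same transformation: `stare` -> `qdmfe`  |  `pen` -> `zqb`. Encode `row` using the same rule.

The output letters match the input read backwards, each shifted +12: stare reversed is erats. The word is reversed, then every letter is shifted forward by 12.
Applying it to row: reverse → wor; then shift: w+12=i, o+12=a, r+12=d.

iad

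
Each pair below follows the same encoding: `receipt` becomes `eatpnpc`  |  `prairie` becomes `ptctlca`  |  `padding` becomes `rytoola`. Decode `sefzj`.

The word is reversed, then every letter is shifted forward by 11.
Reversing it on sefzj: shift back: s−11=h, e−11=t, f−11=u, z−11=o, j−11=y → htuoy; then reverse → youth.

youth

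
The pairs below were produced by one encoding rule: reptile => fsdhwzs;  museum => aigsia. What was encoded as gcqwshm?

society

Compare letters: r→f is +14, e→s is +14, p→d is +14 — a constant shift. This is a Caesar cipher with shift 14.
Reversing it on gcqwshm: g−14=s, c−14=o, q−14=c, w−14=i, s−14=e, h−14=t, m−14=y.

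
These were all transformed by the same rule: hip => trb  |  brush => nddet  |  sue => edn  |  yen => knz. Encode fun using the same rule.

The shift depends on letter class: consonant h→t is +12, but vowel i→r is +9. The rule splits by letter class: vowels +9, consonants +12.
For fun: f(cons)+12=r, u(vowel)+9=d, n(cons)+12=z.

rdz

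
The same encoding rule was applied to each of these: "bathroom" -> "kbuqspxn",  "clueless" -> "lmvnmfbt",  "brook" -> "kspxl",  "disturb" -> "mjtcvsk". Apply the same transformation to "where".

fifaf

Shifts by position in bathroom: pos 0: b→k (+9), pos 1: a→b (+1), pos 2: t→u (+1), pos 3: h→q (+9), pos 4: r→s (+1), pos 5: o→p (+1) — repeating every 3. It's a Vigenère-style cipher with numeric key [9,1,1]: position i shifts by key[i mod 3].
For where: w+9=f, h+1=i, e+1=f, r+9=a, e+1=f.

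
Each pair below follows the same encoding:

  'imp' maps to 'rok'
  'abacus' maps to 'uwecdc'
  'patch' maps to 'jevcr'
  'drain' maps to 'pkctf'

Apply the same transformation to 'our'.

twq

The output letters match the input read backwards, each shifted +2: imp reversed is pmi. Read the word backwards and shift each letter +2.
Applying it to our: reverse → ruo; then shift: r+2=t, u+2=w, o+2=q.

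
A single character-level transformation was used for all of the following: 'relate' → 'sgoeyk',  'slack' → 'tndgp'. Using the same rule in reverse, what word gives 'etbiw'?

In relate: r→s is +1, e→g is +2, l→o is +3, a→e is +4 — the shift increases by 1 each position. The shift increases by 1 at each position, starting from +1: 1, 2, 3, ….
Decoding etbiw: e−1=d, t−2=r, b−3=y, i−4=e, w−5=r.

dryer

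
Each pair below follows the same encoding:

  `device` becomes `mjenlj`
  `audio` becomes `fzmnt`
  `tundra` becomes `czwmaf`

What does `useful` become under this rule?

The shift depends on letter class: consonant d→m is +9, but vowel e→j is +5. Two shifts are in play — +5 for a/e/i/o/u, +9 for every other letter.
On useful: u(vowel)+5=z, s(cons)+9=b, e(vowel)+5=j, f(cons)+9=o, u(vowel)+5=z, l(cons)+9=u.

zbjozu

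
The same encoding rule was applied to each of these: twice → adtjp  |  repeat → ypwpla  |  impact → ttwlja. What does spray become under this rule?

zwylf

The shift depends on letter class: consonant t→a is +7, but vowel i→t is +11. Two shifts are in play — +11 for a/e/i/o/u, +7 for every other letter.
On spray: s(cons)+7=z, p(cons)+7=w, r(cons)+7=y, a(vowel)+11=l, y(cons)+7=f.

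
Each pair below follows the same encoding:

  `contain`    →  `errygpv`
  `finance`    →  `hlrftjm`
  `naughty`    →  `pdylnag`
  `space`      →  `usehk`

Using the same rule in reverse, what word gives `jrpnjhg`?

In contain: c→e is +2, o→r is +3, n→r is +4, t→y is +5 — the shift increases by 1 each position. Each letter shifts forward by (position + 2), i.e. 2, 3, 4, … — the shift grows by one for each successive letter.
Decoding jrpnjhg: j−2=h, r−3=o, p−4=l, n−5=i, j−6=d, h−7=a, g−8=y.

holiday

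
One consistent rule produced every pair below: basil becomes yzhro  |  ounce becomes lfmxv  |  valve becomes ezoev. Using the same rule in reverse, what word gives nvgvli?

meteor

Each pair mirrors across the alphabet (b↔y, a↔z, s↔h): positions sum to 25. This is the alphabet-reversal cipher (Atbash): a becomes z, b becomes y, etc.
Decoding nvgvli: n↔m, v↔e, g↔t, v↔e, l↔o, i↔r.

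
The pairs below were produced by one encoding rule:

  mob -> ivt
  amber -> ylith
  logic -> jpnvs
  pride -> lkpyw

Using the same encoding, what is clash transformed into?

ozhsj

The output letters match the input read backwards, each shifted +7: mob reversed is bom. The word is reversed, then every letter is shifted forward by 7.
On clash: reverse → hsalc; then shift: h+7=o, s+7=z, a+7=h, l+7=s, c+7=j.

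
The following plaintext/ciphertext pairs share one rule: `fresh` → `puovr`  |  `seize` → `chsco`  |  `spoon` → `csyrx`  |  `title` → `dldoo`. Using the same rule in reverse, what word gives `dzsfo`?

twice

Shifts by position in fresh: pos 0: f→p (+10), pos 1: r→u (+3), pos 2: e→o (+10), pos 3: s→v (+3) — repeating every 2. The shifts repeat in a cycle of length 2: positions 0,1,… shift by +10, +3, then the pattern repeats.
Reversing it on dzsfo: d−10=t, z−3=w, s−10=i, f−3=c, o−10=e.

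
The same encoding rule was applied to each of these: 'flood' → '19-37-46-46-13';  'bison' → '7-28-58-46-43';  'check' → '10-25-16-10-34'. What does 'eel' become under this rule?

16-16-37

With a=1..z=26, the number is 3·pos + 1.
Applying it to eel: e=5→16, e=5→16, l=12→37.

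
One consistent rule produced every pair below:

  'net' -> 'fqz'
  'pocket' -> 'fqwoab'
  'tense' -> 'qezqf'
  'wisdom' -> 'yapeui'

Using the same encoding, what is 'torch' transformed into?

The output letters match the input read backwards, each shifted +12: net reversed is ten. Two steps: reverse the string, then apply a Caesar shift of +12.
For torch: reverse → hcrot; then shift: h+12=t, c+12=o, r+12=d, o+12=a, t+12=f.

todaf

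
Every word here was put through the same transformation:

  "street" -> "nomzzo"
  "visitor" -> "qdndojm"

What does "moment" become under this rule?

Compare letters: s→n is +21, t→o is +21, r→m is +21 — a constant shift. It's a constant shift of +21 (ROT21).
For moment: m+21=h, o+21=j, m+21=h, e+21=z, n+21=i, t+21=o.

hjhzio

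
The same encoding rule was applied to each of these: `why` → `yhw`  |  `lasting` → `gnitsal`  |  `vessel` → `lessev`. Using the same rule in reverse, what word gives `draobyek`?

keyboard

The output letters match the input read backwards: why reversed is yhw. It's just the letters in reverse order.
Undoing it on draobyek: then reverse → keyboard.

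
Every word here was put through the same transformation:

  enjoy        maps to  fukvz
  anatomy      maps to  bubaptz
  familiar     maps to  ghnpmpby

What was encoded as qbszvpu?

pursuit

Shifts by position in enjoy: pos 0: e→f (+1), pos 1: n→u (+7), pos 2: j→k (+1), pos 3: o→v (+7) — repeating every 2. It's a Vigenère-style cipher with numeric key [1,7]: position i shifts by key[i mod 2].
Undoing it on qbszvpu: q−1=p, b−7=u, s−1=r, z−7=s, v−1=u, p−7=i, u−1=t.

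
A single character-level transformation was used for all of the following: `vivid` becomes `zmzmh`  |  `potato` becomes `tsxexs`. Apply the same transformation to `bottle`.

fsxxpi

Compare letters: v→z is +4, i→m is +4, v→z is +4 — a constant shift. Each letter is shifted forward by 4 in the alphabet (a Caesar shift of +4).
For bottle: b+4=f, o+4=s, t+4=x, t+4=x, l+4=p, e+4=i.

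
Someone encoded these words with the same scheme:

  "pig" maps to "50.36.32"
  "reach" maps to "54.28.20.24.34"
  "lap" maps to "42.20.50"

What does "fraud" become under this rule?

With a=1..z=26, the number is 2·pos + 18.
Applying it to fraud: f=6→30, r=18→54, a=1→20, u=21→60, d=4→26.

30.54.20.60.26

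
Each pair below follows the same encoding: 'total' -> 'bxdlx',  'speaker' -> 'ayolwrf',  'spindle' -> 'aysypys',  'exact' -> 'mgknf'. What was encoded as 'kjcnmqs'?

Letter i (0-indexed) is shifted by i+8, so successive shifts are 8, 9, 10, ….
Reversing it on kjcnmqs: k−8=c, j−9=a, c−10=s, n−11=c, m−12=a, q−13=d, s−14=e.

cascade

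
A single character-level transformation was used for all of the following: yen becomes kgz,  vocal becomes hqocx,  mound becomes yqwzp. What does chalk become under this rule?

The shift depends on letter class: consonant y→k is +12, but vowel e→g is +2. Vowels shift forward by 2 and consonants shift forward by 12.
Applying it to chalk: c(cons)+12=o, h(cons)+12=t, a(vowel)+2=c, l(cons)+12=x, k(cons)+12=w.

otcxw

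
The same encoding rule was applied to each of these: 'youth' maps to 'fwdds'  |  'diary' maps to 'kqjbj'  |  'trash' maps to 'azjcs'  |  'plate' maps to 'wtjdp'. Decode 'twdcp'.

mouse

In youth: y→f is +7, o→w is +8, u→d is +9, t→d is +10 — the shift increases by 1 each position. The shift increases by 1 at each position, starting from +7: 7, 8, 9, ….
Decoding twdcp: t−7=m, w−8=o, d−9=u, c−10=s, p−11=e.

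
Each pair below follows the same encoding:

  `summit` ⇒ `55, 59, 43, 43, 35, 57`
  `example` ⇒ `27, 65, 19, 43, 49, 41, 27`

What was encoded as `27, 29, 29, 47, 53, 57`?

s(#19)→55 and u(#21)→59: differences scale by 2, so n = 2·pos + 17. The formula is n = 2×(alphabet index, a=1) + 17.
Undoing it on 27, 29, 29, 47, 53, 57: 27→(27−17)÷2=5=e, 29→(29−17)÷2=6=f, 29→(29−17)÷2=6=f, 47→(47−17)÷2=15=o, 53→(53−17)÷2=18=r, 57→(57−17)÷2=20=t.

effort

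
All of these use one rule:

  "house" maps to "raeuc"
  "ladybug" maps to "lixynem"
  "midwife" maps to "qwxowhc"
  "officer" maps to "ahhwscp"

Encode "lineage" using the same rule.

lwvcimc

h(7)→r(17) and o(14)→a(0) fit y≡5x+8 (mod 26); the inverse of 5 mod 26 is 21. This is an affine cipher: with a=0,…,z=25, each position x becomes (5x+8) mod 26.
On lineage: l(11)→5·11+8≡11=l; i(8)→5·8+8≡22=w; n(13)→5·13+8≡21=v; e(4)→5·4+8≡2=c; a(0)→5·0+8≡8=i; g(6)→5·6+8≡12=m; e(4)→5·4+8≡2=c (all mod 26).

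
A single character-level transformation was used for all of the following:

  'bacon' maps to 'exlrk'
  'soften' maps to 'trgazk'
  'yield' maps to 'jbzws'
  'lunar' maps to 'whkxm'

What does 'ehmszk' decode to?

burden

This is an affine cipher: with a=0,…,z=25, each position x becomes (7x+23) mod 26.
Reversing it on ehmszk: e(4)→15·(4−23)≡1=b; h(7)→15·(7−23)≡20=u; m(12)→15·(12−23)≡17=r; s(18)→15·(18−23)≡3=d; z(25)→15·(25−23)≡4=e; k(10)→15·(10−23)≡13=n (all mod 26).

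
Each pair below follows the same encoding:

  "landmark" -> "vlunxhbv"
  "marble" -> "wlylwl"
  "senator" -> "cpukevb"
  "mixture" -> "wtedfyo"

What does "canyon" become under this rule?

mluizu

Shifts by position in landmark: pos 0: l→v (+10), pos 1: a→l (+11), pos 2: n→u (+7), pos 3: d→n (+10), pos 4: m→x (+11), pos 5: a→h (+7) — repeating every 3. A repeating key of period 3 is used — shifts +10, +11, +7 over and over.
On canyon: c+10=m, a+11=l, n+7=u, y+10=i, o+11=z, n+7=u.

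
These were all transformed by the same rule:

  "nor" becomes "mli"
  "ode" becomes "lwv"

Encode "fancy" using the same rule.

uzmxb

Each letter is replaced by its mirror in the alphabet: a↔z, b↔y, c↔x, and so on (the Atbash cipher).
For fancy: f↔u, a↔z, n↔m, c↔x, y↔b.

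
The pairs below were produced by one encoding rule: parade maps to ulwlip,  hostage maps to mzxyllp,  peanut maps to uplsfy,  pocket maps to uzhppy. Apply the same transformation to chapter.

Two shifts are in play — +11 for a/e/i/o/u, +5 for every other letter.
On chapter: c(cons)+5=h, h(cons)+5=m, a(vowel)+11=l, p(cons)+5=u, t(cons)+5=y, e(vowel)+11=p, r(cons)+5=w.

hmluypw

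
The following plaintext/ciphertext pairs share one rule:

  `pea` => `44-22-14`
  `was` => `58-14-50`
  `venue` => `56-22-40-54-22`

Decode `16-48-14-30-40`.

p(#16)→44 and e(#5)→22: differences scale by 2, so n = 2·pos + 12. With a=1..z=26, the number is 2·pos + 12.
Undoing it on 16-48-14-30-40: 16→(16−12)÷2=2=b, 48→(48−12)÷2=18=r, 14→(14−12)÷2=1=a, 30→(30−12)÷2=9=i, 40→(40−12)÷2=14=n.

brain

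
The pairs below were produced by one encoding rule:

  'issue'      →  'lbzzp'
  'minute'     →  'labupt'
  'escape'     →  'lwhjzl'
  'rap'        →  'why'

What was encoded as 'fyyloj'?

cherry

The output letters match the input read backwards, each shifted +7: issue reversed is eussi. The word is reversed, then every letter is shifted forward by 7.
Reversing it on fyyloj: shift back: f−7=y, y−7=r, y−7=r, l−7=e, o−7=h, j−7=c → yrrehc; then reverse → cherry.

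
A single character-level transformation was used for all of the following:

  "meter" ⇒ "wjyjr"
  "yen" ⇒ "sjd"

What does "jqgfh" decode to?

Two steps: reverse the string, then apply a Caesar shift of +5.
Reversing it on jqgfh: shift back: j−5=e, q−5=l, g−5=b, f−5=a, h−5=c → elbac; then reverse → cable.

cable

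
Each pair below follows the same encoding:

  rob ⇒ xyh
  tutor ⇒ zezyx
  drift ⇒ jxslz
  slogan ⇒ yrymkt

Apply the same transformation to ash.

kyn

Vowels shift forward by 10 and consonants shift forward by 6.
On ash: a(vowel)+10=k, s(cons)+6=y, h(cons)+6=n.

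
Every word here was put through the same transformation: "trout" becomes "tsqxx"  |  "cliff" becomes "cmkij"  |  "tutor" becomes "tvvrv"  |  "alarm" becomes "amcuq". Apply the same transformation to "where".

Each letter shifts forward by its position index (0, 1, 2, …) — the shift grows by one for each successive letter.
On where: w+0=w, h+1=i, e+2=g, r+3=u, e+4=i.

wigui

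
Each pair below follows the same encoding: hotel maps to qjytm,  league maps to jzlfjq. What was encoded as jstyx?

The output letters match the input read backwards, each shifted +5: hotel reversed is letoh. Read the word backwards and shift each letter +5.
Reversing it on jstyx: shift back: j−5=e, s−5=n, t−5=o, y−5=t, x−5=s → enots; then reverse → stone.

stone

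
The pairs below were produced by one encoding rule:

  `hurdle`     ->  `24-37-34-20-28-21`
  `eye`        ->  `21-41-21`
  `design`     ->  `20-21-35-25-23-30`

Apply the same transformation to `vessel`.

38-21-35-35-21-28

Letters become their 1-based position plus 16 (so a→17, b→18, …).
On vessel: v=22→38, e=5→21, s=19→35, s=19→35, e=5→21, l=12→28.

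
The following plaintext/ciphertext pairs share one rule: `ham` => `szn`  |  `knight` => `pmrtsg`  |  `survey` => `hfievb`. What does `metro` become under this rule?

nvgil

Each pair mirrors across the alphabet (h↔s, a↔z, m↔n): positions sum to 25. Each letter is replaced by its mirror in the alphabet: a↔z, b↔y, c↔x, and so on (the Atbash cipher).
Applying it to metro: m↔n, e↔v, t↔g, r↔i, o↔l.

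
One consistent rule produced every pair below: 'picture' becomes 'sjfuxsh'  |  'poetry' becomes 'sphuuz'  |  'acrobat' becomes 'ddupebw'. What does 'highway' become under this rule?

Shifts by position in picture: pos 0: p→s (+3), pos 1: i→j (+1), pos 2: c→f (+3), pos 3: t→u (+1) — repeating every 2. It's a Vigenère-style cipher with numeric key [3,1]: position i shifts by key[i mod 2].
Applying it to highway: h+3=k, i+1=j, g+3=j, h+1=i, w+3=z, a+1=b, y+3=b.

kjjizbb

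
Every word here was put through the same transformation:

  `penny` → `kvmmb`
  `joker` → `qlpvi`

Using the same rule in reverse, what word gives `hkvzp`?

Each letter is replaced by its mirror in the alphabet: a↔z, b↔y, c↔x, and so on (the Atbash cipher).
Reversing it on hkvzp: h↔s, k↔p, v↔e, z↔a, p↔k.

speak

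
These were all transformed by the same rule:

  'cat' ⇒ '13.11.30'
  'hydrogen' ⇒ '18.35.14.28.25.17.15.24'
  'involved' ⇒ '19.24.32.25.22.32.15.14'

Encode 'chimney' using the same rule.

Each letter is replaced by its alphabet position (a=1..z=26) + 10.
On chimney: c=3→13, h=8→18, i=9→19, m=13→23, n=14→24, e=5→15, y=25→35.

13.18.19.23.24.15.35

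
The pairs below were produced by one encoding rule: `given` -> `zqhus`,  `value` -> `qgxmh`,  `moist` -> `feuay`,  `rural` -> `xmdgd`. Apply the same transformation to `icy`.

The word is reversed, then every letter is shifted forward by 12.
For icy: reverse → yci; then shift: y+12=k, c+12=o, i+12=u.

kou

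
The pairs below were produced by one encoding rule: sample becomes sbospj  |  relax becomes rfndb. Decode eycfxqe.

exactly

In sample: s→s is +0, a→b is +1, m→o is +2, p→s is +3 — the shift increases by 1 each position. Each letter shifts forward by its position index (0, 1, 2, …) — the shift grows by one for each successive letter.
Reversing it on eycfxqe: e−0=e, y−1=x, c−2=a, f−3=c, x−4=t, q−5=l, e−6=y.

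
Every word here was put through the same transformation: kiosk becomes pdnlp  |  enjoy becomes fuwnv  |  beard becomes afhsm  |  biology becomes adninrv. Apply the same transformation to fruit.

ysxde

k(10)→p(15) and i(8)→d(3) fit y≡19x+7 (mod 26); the inverse of 19 mod 26 is 11. Each letter's alphabet position (a=0..z=25) is mapped through 19·x+7 mod 26 — an affine cipher.
Applying it to fruit: f(5)→19·5+7≡24=y; r(17)→19·17+7≡18=s; u(20)→19·20+7≡23=x; i(8)→19·8+7≡3=d; t(19)→19·19+7≡4=e (all mod 26).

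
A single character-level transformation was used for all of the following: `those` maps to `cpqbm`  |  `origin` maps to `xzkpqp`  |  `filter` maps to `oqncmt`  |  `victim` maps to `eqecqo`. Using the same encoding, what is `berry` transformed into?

Shifts by position in those: pos 0: t→c (+9), pos 1: h→p (+8), pos 2: o→q (+2), pos 3: s→b (+9), pos 4: e→m (+8) — repeating every 3. The shifts repeat in a cycle of length 3: positions 0,1,… shift by +9, +8, +2, then the pattern repeats.
For berry: b+9=k, e+8=m, r+2=t, r+9=a, y+8=g.

kmtag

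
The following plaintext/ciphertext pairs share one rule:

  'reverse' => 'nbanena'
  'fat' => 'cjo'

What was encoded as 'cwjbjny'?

The output letters match the input read backwards, each shifted +9: reverse reversed is esrever. Two steps: reverse the string, then apply a Caesar shift of +9.
Reversing it on cwjbjny: shift back: c−9=t, w−9=n, j−9=a, b−9=s, j−9=a, n−9=e, y−9=p → tnasaep; then reverse → peasant.

peasant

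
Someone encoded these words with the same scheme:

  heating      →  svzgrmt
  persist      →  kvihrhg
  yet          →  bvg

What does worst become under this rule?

Each pair mirrors across the alphabet (h↔s, e↔v, a↔z): positions sum to 25. This is the alphabet-reversal cipher (Atbash): a becomes z, b becomes y, etc.
For worst: w↔d, o↔l, r↔i, s↔h, t↔g.

dlihg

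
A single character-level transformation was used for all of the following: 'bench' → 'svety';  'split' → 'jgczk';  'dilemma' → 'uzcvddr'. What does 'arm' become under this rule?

Compare letters: b→s is +17, e→v is +17, n→e is +17 — a constant shift. This is a Caesar cipher with shift 17.
Applying it to arm: a+17=r, r+17=i, m+17=d.

rid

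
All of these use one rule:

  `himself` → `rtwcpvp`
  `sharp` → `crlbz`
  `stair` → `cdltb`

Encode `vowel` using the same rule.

The shift depends on letter class: consonant h→r is +10, but vowel i→t is +11. The rule splits by letter class: vowels +11, consonants +10.
For vowel: v(cons)+10=f, o(vowel)+11=z, w(cons)+10=g, e(vowel)+11=p, l(cons)+10=v.

fzgpv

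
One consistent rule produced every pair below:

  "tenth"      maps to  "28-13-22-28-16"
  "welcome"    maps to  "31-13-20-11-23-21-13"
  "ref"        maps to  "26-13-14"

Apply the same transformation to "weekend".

31-13-13-19-13-22-12

t is letter #20 and maps to 28: an offset of 8. Each letter is replaced by its alphabet position (a=1..z=26) + 8.
For weekend: w=23→31, e=5→13, e=5→13, k=11→19, e=5→13, n=14→22, d=4→12.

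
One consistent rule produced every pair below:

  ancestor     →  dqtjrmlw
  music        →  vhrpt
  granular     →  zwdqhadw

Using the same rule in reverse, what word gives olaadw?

dollar

a(0)→d(3) and n(13)→q(16) fit y≡21x+3 (mod 26); the inverse of 21 mod 26 is 5. Each letter's alphabet position (a=0..z=25) is mapped through 21·x+3 mod 26 — an affine cipher.
Undoing it on olaadw: o(14)→5·(14−3)≡3=d; l(11)→5·(11−3)≡14=o; a(0)→5·(0−3)≡11=l; a(0)→5·(0−3)≡11=l; d(3)→5·(3−3)≡0=a; w(22)→5·(22−3)≡17=r (all mod 26).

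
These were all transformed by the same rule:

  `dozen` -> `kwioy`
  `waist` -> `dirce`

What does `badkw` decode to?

In dozen: d→k is +7, o→w is +8, z→i is +9, e→o is +10 — the shift increases by 1 each position. Letter i (0-indexed) is shifted by i+7, so successive shifts are 7, 8, 9, ….
Reversing it on badkw: b−7=u, a−8=s, d−9=u, k−10=a, w−11=l.

usual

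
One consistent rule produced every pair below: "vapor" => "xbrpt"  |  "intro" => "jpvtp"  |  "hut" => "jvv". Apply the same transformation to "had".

jbf

Two shifts are in play — +1 for a/e/i/o/u, +2 for every other letter.
Applying it to had: h(cons)+2=j, a(vowel)+1=b, d(cons)+2=f.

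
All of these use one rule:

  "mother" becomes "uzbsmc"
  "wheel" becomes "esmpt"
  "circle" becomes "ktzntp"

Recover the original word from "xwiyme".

planet

Shifts by position in mother: pos 0: m→u (+8), pos 1: o→z (+11), pos 2: t→b (+8), pos 3: h→s (+11) — repeating every 2. A repeating key of period 2 is used — shifts +8, +11 over and over.
Reversing it on xwiyme: x−8=p, w−11=l, i−8=a, y−11=n, m−8=e, e−11=t.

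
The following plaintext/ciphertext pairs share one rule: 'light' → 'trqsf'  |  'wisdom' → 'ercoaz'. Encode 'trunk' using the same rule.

baeyw

In light: l→t is +8, i→r is +9, g→q is +10, h→s is +11 — the shift increases by 1 each position. Each letter shifts forward by (position + 8), i.e. 8, 9, 10, … — the shift grows by one for each successive letter.
For trunk: t+8=b, r+9=a, u+10=e, n+11=y, k+12=w.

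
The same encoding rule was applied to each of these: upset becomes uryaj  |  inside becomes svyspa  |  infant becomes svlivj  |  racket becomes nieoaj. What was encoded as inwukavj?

argument

u(20)→u(20) and p(15)→r(17) fit y≡11x+8 (mod 26); the inverse of 11 mod 26 is 19. Each letter's alphabet position (a=0..z=25) is mapped through 11·x+8 mod 26 — an affine cipher.
Undoing it on inwukavj: i(8)→19·(8−8)≡0=a; n(13)→19·(13−8)≡17=r; w(22)→19·(22−8)≡6=g; u(20)→19·(20−8)≡20=u; k(10)→19·(10−8)≡12=m; a(0)→19·(0−8)≡4=e; v(21)→19·(21−8)≡13=n; j(9)→19·(9−8)≡19=t (all mod 26).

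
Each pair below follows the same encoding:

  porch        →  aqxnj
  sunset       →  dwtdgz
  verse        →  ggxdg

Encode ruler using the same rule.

A repeating key of period 3 is used — shifts +11, +2, +6 over and over.
For ruler: r+11=c, u+2=w, l+6=r, e+11=p, r+2=t.

cwrpt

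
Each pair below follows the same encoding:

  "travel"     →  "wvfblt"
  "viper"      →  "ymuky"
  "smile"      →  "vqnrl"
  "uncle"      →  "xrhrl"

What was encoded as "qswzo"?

north

In travel: t→w is +3, r→v is +4, a→f is +5, v→b is +6 — the shift increases by 1 each position. Each letter shifts forward by (position + 3), i.e. 3, 4, 5, … — the shift grows by one for each successive letter.
Reversing it on qswzo: q−3=n, s−4=o, w−5=r, z−6=t, o−7=h.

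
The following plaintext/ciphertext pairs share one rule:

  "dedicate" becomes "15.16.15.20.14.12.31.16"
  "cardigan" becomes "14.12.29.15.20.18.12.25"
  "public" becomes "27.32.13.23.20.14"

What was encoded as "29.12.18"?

d is letter #4 and maps to 15: an offset of 11. Each letter is replaced by its alphabet position (a=1..z=26) + 11.
Reversing it on 29.12.18: 29→(29−11)÷1=18=r, 12→(12−11)÷1=1=a, 18→(18−11)÷1=7=g.

rag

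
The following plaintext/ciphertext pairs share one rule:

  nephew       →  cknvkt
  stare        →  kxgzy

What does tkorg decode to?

The output letters match the input read backwards, each shifted +6: nephew reversed is wehpen. Read the word backwards and shift each letter +6.
Undoing it on tkorg: shift back: t−6=n, k−6=e, o−6=i, r−6=l, g−6=a → neila; then reverse → alien.

alien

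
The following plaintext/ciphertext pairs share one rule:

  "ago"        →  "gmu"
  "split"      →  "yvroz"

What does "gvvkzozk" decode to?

Compare letters: a→g is +6, g→m is +6, o→u is +6 — a constant shift. It's a constant shift of +6 (ROT6).
Undoing it on gvvkzozk: g−6=a, v−6=p, v−6=p, k−6=e, z−6=t, o−6=i, z−6=t, k−6=e.

appetite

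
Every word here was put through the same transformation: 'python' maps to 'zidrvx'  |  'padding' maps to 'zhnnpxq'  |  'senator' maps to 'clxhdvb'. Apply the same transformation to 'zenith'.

Two shifts are in play — +7 for a/e/i/o/u, +10 for every other letter.
Applying it to zenith: z(cons)+10=j, e(vowel)+7=l, n(cons)+10=x, i(vowel)+7=p, t(cons)+10=d, h(cons)+10=r.

jlxpdr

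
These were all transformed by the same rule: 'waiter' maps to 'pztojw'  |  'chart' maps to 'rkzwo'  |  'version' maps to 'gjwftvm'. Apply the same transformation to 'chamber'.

rkzdijw

w(22)→p(15) and a(0)→z(25) fit y≡9x+25 (mod 26); the inverse of 9 mod 26 is 3. Each letter's alphabet position (a=0..z=25) is mapped through 9·x+25 mod 26 — an affine cipher.
Applying it to chamber: c(2)→9·2+25≡17=r; h(7)→9·7+25≡10=k; a(0)→9·0+25≡25=z; m(12)→9·12+25≡3=d; b(1)→9·1+25≡8=i; e(4)→9·4+25≡9=j; r(17)→9·17+25≡22=w (all mod 26).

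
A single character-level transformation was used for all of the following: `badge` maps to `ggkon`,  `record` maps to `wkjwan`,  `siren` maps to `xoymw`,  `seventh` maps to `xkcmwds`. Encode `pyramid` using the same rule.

In badge: b→g is +5, a→g is +6, d→k is +7, g→o is +8 — the shift increases by 1 each position. Letter i (0-indexed) is shifted by i+5, so successive shifts are 5, 6, 7, ….
For pyramid: p+5=u, y+6=e, r+7=y, a+8=i, m+9=v, i+10=s, d+11=o.

ueyivso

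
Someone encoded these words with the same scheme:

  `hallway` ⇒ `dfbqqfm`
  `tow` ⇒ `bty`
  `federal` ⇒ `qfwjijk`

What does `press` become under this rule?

The output letters match the input read backwards, each shifted +5: hallway reversed is yawllah. Read the word backwards and shift each letter +5.
For press: reverse → sserp; then shift: s+5=x, s+5=x, e+5=j, r+5=w, p+5=u.

xxjwu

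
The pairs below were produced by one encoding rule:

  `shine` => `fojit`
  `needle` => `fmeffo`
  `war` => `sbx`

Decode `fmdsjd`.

The output letters match the input read backwards, each shifted +1: shine reversed is enihs. Read the word backwards and shift each letter +1.
Decoding fmdsjd: shift back: f−1=e, m−1=l, d−1=c, s−1=r, j−1=i, d−1=c → elcric; then reverse → circle.

circle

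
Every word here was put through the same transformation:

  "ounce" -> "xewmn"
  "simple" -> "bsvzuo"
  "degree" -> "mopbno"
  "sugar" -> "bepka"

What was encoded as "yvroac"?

pliers

Shifts by position in ounce: pos 0: o→x (+9), pos 1: u→e (+10), pos 2: n→w (+9), pos 3: c→m (+10) — repeating every 2. A repeating key of period 2 is used — shifts +9, +10 over and over.
Decoding yvroac: y−9=p, v−10=l, r−9=i, o−10=e, a−9=r, c−10=s.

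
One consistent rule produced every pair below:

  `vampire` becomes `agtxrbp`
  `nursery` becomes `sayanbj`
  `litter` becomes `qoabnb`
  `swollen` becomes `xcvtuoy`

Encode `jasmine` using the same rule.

Letter i (0-indexed) is shifted by i+5, so successive shifts are 5, 6, 7, ….
On jasmine: j+5=o, a+6=g, s+7=z, m+8=u, i+9=r, n+10=x, e+11=p.

ogzurxp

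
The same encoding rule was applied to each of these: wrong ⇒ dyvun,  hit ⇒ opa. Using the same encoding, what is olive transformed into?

vspcl

Compare letters: w→d is +7, r→y is +7, o→v is +7 — a constant shift. It's a constant shift of +7 (ROT7).
On olive: o+7=v, l+7=s, i+7=p, v+7=c, e+7=l.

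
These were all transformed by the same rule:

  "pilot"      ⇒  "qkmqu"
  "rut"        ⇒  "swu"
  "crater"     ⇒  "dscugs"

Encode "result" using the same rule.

The shift depends on letter class: consonant p→q is +1, but vowel i→k is +2. Vowels shift forward by 2 and consonants shift forward by 1.
On result: r(cons)+1=s, e(vowel)+2=g, s(cons)+1=t, u(vowel)+2=w, l(cons)+1=m, t(cons)+1=u.

sgtwmu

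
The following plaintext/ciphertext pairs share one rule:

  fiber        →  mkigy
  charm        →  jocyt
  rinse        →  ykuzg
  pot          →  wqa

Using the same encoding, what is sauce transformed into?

The shift depends on letter class: consonant f→m is +7, but vowel i→k is +2. Vowels shift forward by 2 and consonants shift forward by 7.
Applying it to sauce: s(cons)+7=z, a(vowel)+2=c, u(vowel)+2=w, c(cons)+7=j, e(vowel)+2=g.

zcwjg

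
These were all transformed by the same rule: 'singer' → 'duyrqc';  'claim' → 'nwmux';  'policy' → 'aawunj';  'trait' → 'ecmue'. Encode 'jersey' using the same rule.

uqcdqj

The shift depends on letter class: consonant s→d is +11, but vowel i→u is +12. Vowels shift forward by 12 and consonants shift forward by 11.
Applying it to jersey: j(cons)+11=u, e(vowel)+12=q, r(cons)+11=c, s(cons)+11=d, e(vowel)+12=q, y(cons)+11=j.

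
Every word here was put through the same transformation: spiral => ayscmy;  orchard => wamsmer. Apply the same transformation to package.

In spiral: s→a is +8, p→y is +9, i→s is +10, r→c is +11 — the shift increases by 1 each position. The shift increases by 1 at each position, starting from +8: 8, 9, 10, ….
For package: p+8=x, a+9=j, c+10=m, k+11=v, a+12=m, g+13=t, e+14=s.

xjmvmts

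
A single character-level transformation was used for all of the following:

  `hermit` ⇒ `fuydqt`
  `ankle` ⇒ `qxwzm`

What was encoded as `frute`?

Read the word backwards and shift each letter +12.
Decoding frute: shift back: f−12=t, r−12=f, u−12=i, t−12=h, e−12=s → tfihs; then reverse → shift.

shift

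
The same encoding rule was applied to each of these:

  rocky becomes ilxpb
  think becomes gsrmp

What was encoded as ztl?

ago

This is the alphabet-reversal cipher (Atbash): a becomes z, b becomes y, etc.
Reversing it on ztl: z↔a, t↔g, l↔o.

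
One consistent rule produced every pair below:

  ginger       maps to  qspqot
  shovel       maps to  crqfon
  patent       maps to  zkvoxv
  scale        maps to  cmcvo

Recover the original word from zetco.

purse

Shifts by position in ginger: pos 0: g→q (+10), pos 1: i→s (+10), pos 2: n→p (+2), pos 3: g→q (+10), pos 4: e→o (+10), pos 5: r→t (+2) — repeating every 3. A repeating key of period 3 is used — shifts +10, +10, +2 over and over.
Undoing it on zetco: z−10=p, e−10=u, t−2=r, c−10=s, o−10=e.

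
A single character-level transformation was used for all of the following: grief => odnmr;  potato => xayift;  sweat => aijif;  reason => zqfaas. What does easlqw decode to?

Shifts by position in grief: pos 0: g→o (+8), pos 1: r→d (+12), pos 2: i→n (+5), pos 3: e→m (+8), pos 4: f→r (+12) — repeating every 3. The shifts repeat in a cycle of length 3: positions 0,1,… shift by +8, +12, +5, then the pattern repeats.
Decoding easlqw: e−8=w, a−12=o, s−5=n, l−8=d, q−12=e, w−5=r.

wonder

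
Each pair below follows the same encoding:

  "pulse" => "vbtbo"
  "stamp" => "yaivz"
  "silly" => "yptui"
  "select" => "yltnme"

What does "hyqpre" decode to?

bright

Letter i (0-indexed) is shifted by i+6, so successive shifts are 6, 7, 8, ….
Reversing it on hyqpre: h−6=b, y−7=r, q−8=i, p−9=g, r−10=h, e−11=t.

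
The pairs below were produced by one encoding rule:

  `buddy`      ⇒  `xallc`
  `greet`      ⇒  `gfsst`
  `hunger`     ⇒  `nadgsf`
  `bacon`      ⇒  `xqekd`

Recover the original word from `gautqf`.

b(1)→x(23) and u(20)→a(0) fit y≡7x+16 (mod 26); the inverse of 7 mod 26 is 15. Treating letters as 0–25, the rule is x ↦ 7x + 16 (mod 26).
Decoding gautqf: g(6)→15·(6−16)≡6=g; a(0)→15·(0−16)≡20=u; u(20)→15·(20−16)≡8=i; t(19)→15·(19−16)≡19=t; q(16)→15·(16−16)≡0=a; f(5)→15·(5−16)≡17=r (all mod 26).

guitar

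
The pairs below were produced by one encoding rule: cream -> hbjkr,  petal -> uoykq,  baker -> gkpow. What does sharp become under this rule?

Shifts by position in cream: pos 0: c→h (+5), pos 1: r→b (+10), pos 2: e→j (+5), pos 3: a→k (+10) — repeating every 2. A repeating key of period 2 is used — shifts +5, +10 over and over.
On sharp: s+5=x, h+10=r, a+5=f, r+10=b, p+5=u.

xrfbu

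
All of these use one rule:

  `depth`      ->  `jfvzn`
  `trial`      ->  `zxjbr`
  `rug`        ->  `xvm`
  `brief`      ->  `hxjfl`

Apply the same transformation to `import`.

jsvpxz

The shift depends on letter class: consonant d→j is +6, but vowel e→f is +1. Two shifts are in play — +1 for a/e/i/o/u, +6 for every other letter.
Applying it to import: i(vowel)+1=j, m(cons)+6=s, p(cons)+6=v, o(vowel)+1=p, r(cons)+6=x, t(cons)+6=z.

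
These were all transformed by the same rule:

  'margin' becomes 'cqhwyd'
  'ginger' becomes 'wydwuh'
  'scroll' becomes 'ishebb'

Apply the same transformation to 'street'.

ijhuuj

Compare letters: m→c is +16, a→q is +16, r→h is +16 — a constant shift. It's a constant shift of +16 (ROT16).
For street: s+16=i, t+16=j, r+16=h, e+16=u, e+16=u, t+16=j.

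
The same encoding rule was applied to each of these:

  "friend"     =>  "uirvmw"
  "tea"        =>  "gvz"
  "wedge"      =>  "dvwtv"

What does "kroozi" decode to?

Each pair mirrors across the alphabet (f↔u, r↔i, i↔r): positions sum to 25. This is the alphabet-reversal cipher (Atbash): a becomes z, b becomes y, etc.
Decoding kroozi: k↔p, r↔i, o↔l, o↔l, z↔a, i↔r.

pillar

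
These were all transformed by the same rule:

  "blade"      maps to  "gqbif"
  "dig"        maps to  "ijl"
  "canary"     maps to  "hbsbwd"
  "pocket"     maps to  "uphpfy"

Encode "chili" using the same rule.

The shift depends on letter class: consonant b→g is +5, but vowel a→b is +1. Vowels shift forward by 1 and consonants shift forward by 5.
On chili: c(cons)+5=h, h(cons)+5=m, i(vowel)+1=j, l(cons)+5=q, i(vowel)+1=j.

hmjqj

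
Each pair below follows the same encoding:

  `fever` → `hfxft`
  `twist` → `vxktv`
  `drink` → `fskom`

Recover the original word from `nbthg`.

Shifts by position in fever: pos 0: f→h (+2), pos 1: e→f (+1), pos 2: v→x (+2), pos 3: e→f (+1) — repeating every 2. It's a Vigenère-style cipher with numeric key [2,1]: position i shifts by key[i mod 2].
Decoding nbthg: n−2=l, b−1=a, t−2=r, h−1=g, g−2=e.

large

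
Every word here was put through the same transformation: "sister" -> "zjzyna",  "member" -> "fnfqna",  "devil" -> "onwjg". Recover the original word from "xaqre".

Treating letters as 0–25, the rule is x ↦ 25x + 17 (mod 26).
Undoing it on xaqre: x(23)→25·(23−17)≡20=u; a(0)→25·(0−17)≡17=r; q(16)→25·(16−17)≡1=b; r(17)→25·(17−17)≡0=a; e(4)→25·(4−17)≡13=n (all mod 26).

urban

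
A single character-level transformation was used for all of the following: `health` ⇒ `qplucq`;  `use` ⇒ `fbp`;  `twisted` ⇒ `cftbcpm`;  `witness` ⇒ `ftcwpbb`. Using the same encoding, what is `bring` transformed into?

The shift depends on letter class: consonant h→q is +9, but vowel e→p is +11. Two shifts are in play — +11 for a/e/i/o/u, +9 for every other letter.
On bring: b(cons)+9=k, r(cons)+9=a, i(vowel)+11=t, n(cons)+9=w, g(cons)+9=p.

katwp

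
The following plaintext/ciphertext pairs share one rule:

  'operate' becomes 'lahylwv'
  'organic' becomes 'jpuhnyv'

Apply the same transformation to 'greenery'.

The output letters match the input read backwards, each shifted +7: operate reversed is etarepo. The word is reversed, then every letter is shifted forward by 7.
For greenery: reverse → yreneerg; then shift: y+7=f, r+7=y, e+7=l, n+7=u, e+7=l, e+7=l, r+7=y, g+7=n.

fylullyn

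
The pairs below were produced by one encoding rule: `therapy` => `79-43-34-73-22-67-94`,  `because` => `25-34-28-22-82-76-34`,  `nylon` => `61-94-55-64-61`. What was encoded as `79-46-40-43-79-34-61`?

tighten

The formula is n = 3×(alphabet index, a=1) + 19.
Undoing it on 79-46-40-43-79-34-61: 79→(79−19)÷3=20=t, 46→(46−19)÷3=9=i, 40→(40−19)÷3=7=g, 43→(43−19)÷3=8=h, 79→(79−19)÷3=20=t, 34→(34−19)÷3=5=e, 61→(61−19)÷3=14=n.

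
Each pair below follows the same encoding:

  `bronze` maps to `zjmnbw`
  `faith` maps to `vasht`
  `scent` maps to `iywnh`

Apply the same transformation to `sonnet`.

b(1)→z(25) and r(17)→j(9) fit y≡25x+0 (mod 26); the inverse of 25 mod 26 is 25. Each letter's alphabet position (a=0..z=25) is mapped through 25·x+0 mod 26 — an affine cipher.
Applying it to sonnet: s(18)→25·18+0≡8=i; o(14)→25·14+0≡12=m; n(13)→25·13+0≡13=n; n(13)→25·13+0≡13=n; e(4)→25·4+0≡22=w; t(19)→25·19+0≡7=h (all mod 26).

imnnwh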